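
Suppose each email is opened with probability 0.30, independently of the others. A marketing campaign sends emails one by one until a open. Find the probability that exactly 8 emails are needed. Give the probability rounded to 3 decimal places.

0.025

Geometric (trials to first success), p = 0.30.
P(Y = 8) = (1−p)^7 · p = 0.082354 · 0.30 = 0.02471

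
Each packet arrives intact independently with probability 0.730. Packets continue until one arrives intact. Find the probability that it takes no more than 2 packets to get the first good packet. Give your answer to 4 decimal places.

0.9271

Y = number of packets to the first success; geometric, p = 0.73.
P(Y ≤ 2) = 1 − (1−p)^2 = 1 − 0.072900 = 0.927100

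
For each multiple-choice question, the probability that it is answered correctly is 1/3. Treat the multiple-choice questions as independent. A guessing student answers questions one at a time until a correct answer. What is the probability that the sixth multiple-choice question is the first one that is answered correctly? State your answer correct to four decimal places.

Geometric (trials to first success), p = 0.333333.
P(Y = 6) = (1−p)^5 · p = 0.13169 · 0.333333 = 0.043896

0.0439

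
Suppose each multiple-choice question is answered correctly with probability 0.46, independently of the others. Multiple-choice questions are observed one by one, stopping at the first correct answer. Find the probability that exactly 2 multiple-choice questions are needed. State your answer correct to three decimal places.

Geometric (trials to first success), p = 0.46.
P(Y = 2) = (1−p)^1 · p = 0.54 · 0.46 = 0.24840

0.248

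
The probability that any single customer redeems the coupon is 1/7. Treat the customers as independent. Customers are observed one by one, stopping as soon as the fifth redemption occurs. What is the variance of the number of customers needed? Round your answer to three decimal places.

Y = total customers until the fifth success; negative binomial with r=5, p=0.142857.
Var(Y) = r(1−p)/p² = 5·0.857143 / 0.142857² = 210.00000

210.000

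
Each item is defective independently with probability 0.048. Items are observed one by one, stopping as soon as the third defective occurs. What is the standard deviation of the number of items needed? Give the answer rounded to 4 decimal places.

Y = total items until the third success; negative binomial with r=3, p=0.048.
SD(Y) = √[r(1−p)/p²] = √(1239.583333) = 35.207717

35.2077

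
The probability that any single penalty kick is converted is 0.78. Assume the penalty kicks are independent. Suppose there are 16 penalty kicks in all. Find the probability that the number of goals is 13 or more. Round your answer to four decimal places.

0.5186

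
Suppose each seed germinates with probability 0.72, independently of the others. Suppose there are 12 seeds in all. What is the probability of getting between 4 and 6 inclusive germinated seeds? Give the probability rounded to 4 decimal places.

0.0877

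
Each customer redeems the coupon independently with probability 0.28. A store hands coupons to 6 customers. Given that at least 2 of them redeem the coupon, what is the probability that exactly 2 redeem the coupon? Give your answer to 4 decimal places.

0.5900

X ~ Binomial(6, 0.28). Want P(X=2 | X≥2) = P(X=2) / P(X≥2).
P(X=2) = C(6,2)·0.28^2·0.72^4 = 0.316037
P(X≥2) = 1 − 0.139314 − 0.325066 = 0.535620
Ratio = 0.316037 / 0.535620 = 0.590039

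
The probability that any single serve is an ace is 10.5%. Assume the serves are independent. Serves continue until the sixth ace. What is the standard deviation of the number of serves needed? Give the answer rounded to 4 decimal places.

Y = total serves until the sixth success; negative binomial with r=6, p=0.105.
SD(Y) = √[r(1−p)/p²] = √(487.074830) = 22.069772

22.0698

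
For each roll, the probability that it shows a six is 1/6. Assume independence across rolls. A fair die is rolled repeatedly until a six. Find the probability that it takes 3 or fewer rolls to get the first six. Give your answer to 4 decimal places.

Y = number of rolls to the first success; geometric, p = 0.166667.
P(Y ≤ 3) = 1 − (1−p)^3 = 1 − 0.578704 = 0.421296

0.4213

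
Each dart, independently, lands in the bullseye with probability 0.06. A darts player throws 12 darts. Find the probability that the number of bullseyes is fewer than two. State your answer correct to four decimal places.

X ~ Binomial(12, 0.06); P(X ≤ 1) = Σ C(12,k) p^k (1−p)^(12−k) over k:
  k=0: C(12,0)·0.06^0·0.94^12 = 0.475920
  k=1: C(12,1)·0.06^1·0.94^11 = 0.364535
Total = 0.840455

0.8405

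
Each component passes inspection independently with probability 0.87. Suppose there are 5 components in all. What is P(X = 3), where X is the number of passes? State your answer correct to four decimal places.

0.1113

X ~ Binomial(n=5, p=0.87).
P(X=3) = C(5,3) · p^3 · (1−p)^2
= 10 · 0.6585 · 0.0169 = 0.111287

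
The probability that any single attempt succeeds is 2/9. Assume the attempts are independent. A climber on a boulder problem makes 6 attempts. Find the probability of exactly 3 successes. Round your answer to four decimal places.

0.1033

X ~ Binomial(n=6, p=0.222222).
P(X=3) = C(6,3) · p^3 · (1−p)^3
= 20 · 0.010974 · 0.47051 = 0.103266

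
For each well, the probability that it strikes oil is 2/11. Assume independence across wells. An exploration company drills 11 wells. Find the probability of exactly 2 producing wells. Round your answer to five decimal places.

0.29873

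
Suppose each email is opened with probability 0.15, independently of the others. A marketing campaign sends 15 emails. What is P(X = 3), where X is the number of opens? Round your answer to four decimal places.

0.2184

X ~ Binomial(n=15, p=0.15).
P(X=3) = C(15,3) · p^3 · (1−p)^12
= 455 · 0.003375 · 0.14224 = 0.218430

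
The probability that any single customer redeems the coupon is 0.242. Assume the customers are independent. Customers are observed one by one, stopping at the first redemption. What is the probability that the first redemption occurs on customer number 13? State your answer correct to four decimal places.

0.0087

Geometric (trials to first success), p = 0.242.
P(Y = 13) = (1−p)^12 · p = 0.035977 · 0.242 = 0.008707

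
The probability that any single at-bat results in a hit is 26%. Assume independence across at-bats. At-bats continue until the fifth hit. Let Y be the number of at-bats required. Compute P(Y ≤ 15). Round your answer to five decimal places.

0.34694

Finishing within 15 at-bats ⇔ at least 5 successes in the first 15. With X ~ Binomial(15, 0.26), P(Y ≤ 15) = 1 − P(X ≤ 4).
  k=0: C(15,0)·0.26^0·0.74^15 = 0.0109264
  k=1: C(15,1)·0.26^1·0.74^14 = 0.0575849
  k=2: C(15,2)·0.26^2·0.74^13 = 0.1416277
  k=3: C(15,3)·0.26^3·0.74^12 = 0.2156314
  k=4: C(15,4)·0.26^4·0.74^11 = 0.2272872
1 − 0.6530577 = 0.3469423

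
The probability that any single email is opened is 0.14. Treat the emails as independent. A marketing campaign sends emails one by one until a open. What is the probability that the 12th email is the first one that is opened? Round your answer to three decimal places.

0.027

Geometric (trials to first success), p = 0.14.
P(Y = 12) = (1−p)^11 · p = 0.19032 · 0.14 = 0.02664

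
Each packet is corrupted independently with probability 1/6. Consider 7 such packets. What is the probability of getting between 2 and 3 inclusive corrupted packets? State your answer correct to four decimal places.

X ~ Binomial(7, 0.166667); P(2 ≤ X ≤ 3) = Σ C(7,k) p^k (1−p)^(7−k) over k:
  k=2: C(7,2)·0.166667^2·0.833333^5 = 0.234429
  k=3: C(7,3)·0.166667^3·0.833333^4 = 0.078143
Total = 0.312571

0.3126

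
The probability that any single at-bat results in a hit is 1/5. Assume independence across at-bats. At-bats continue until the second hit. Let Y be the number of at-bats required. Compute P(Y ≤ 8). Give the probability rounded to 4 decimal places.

0.4967

Finishing within 8 at-bats ⇔ at least 2 successes in the first 8. With X ~ Binomial(8, 0.20), P(Y ≤ 8) = 1 − P(X ≤ 1).
  k=0: C(8,0)·0.20^0·0.80^8 = 0.167772
  k=1: C(8,1)·0.20^1·0.80^7 = 0.335544
1 − 0.503316 = 0.496684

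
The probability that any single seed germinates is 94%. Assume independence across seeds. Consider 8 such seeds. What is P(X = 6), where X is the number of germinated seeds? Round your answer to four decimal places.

0.0695

X ~ Binomial(n=8, p=0.94).
P(X=6) = C(8,6) · p^6 · (1−p)^2
= 28 · 0.68987 · 0.0036 = 0.069539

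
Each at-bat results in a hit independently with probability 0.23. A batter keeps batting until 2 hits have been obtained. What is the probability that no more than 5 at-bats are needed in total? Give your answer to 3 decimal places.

Finishing within 5 at-bats ⇔ at least 2 successes in the first 5. With X ~ Binomial(5, 0.23), P(Y ≤ 5) = 1 − P(X ≤ 1).
  k=0: C(5,0)·0.23^0·0.77^5 = 0.27068
  k=1: C(5,1)·0.23^1·0.77^4 = 0.40426
1 − 0.67494 = 0.32506

0.325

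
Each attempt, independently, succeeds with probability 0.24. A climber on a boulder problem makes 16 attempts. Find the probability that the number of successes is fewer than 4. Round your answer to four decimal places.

X ~ Binomial(16, 0.24); P(X ≤ 3) = Σ C(16,k) p^k (1−p)^(16−k) over k:
  k=0: C(16,0)·0.24^0·0.76^16 = 0.012388
  k=1: C(16,1)·0.24^1·0.76^15 = 0.062594
  k=2: C(16,2)·0.24^2·0.76^14 = 0.148250
  k=3: C(16,3)·0.24^3·0.76^13 = 0.218473
Total = 0.441706

0.4417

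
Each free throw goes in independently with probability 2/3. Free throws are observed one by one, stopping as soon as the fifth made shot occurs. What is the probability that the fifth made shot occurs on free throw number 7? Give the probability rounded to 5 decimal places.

Y = trial on which the fifth success occurs; negative binomial, r=5, p=0.666667.
P(Y=7) = C(6,4) · p^5 · (1−p)^2
= 15 · 0.13169 · 0.11111 = 0.2194787

0.21948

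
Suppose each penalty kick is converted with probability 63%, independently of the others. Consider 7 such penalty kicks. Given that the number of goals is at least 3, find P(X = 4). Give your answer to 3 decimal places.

X ~ Binomial(7, 0.63). Want P(X=4 | X≥3) = P(X=4) / P(X≥3).
P(X=4) = C(7,4)·0.63^4·0.37^3 = 0.27928
P(X≥3) = 1 − 0.00095 − 0.01131 − 0.05780 = 0.92994
Ratio = 0.27928 / 0.92994 = 0.30032

0.300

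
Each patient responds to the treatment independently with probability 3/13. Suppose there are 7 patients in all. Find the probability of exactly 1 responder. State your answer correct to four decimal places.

X ~ Binomial(n=7, p=0.230769).
P(X=1) = C(7,1) · p^1 · (1−p)^6
= 7 · 0.23077 · 0.20718 = 0.334669

0.3347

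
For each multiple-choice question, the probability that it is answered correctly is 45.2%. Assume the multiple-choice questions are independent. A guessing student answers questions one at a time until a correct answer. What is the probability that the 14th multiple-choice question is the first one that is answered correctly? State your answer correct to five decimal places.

Geometric (trials to first success), p = 0.452.
P(Y = 14) = (1−p)^13 · p = 0.00040193 · 0.452 = 0.0001817

0.00018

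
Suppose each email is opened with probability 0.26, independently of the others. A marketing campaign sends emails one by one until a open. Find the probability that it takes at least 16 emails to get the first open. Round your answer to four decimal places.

Y = number of emails to the first success; geometric, p = 0.26.
P(Y > 15) = P(first 15 all fail) = (1−p)^15 = 0.010926

0.0109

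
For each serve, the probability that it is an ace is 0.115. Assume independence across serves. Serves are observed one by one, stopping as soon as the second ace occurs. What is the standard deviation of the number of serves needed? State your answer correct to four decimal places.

11.5688

Y = total serves until the second success; negative binomial with r=2, p=0.115.
SD(Y) = √[r(1−p)/p²] = √(133.837429) = 11.568813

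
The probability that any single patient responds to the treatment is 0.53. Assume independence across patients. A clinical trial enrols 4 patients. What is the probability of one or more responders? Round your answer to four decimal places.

0.9512

P(at least one) = 1 − P(none) = 1 − (1 − 0.53)^4
= 1 − 0.048797 = 0.951203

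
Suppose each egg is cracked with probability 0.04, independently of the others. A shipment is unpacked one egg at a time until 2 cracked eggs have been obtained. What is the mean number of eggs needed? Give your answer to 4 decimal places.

50.0000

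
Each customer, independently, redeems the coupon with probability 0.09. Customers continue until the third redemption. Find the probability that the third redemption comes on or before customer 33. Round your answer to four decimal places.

0.5804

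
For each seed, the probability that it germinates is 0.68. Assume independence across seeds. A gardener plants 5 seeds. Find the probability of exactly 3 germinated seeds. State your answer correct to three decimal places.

0.322

X ~ Binomial(n=5, p=0.68).
P(X=3) = C(5,3) · p^3 · (1−p)^2
= 10 · 0.31443 · 0.1024 = 0.32198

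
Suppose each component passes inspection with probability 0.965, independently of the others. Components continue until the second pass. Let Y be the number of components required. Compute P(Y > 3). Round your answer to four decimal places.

0.0036

Needing more than 3 components ⇔ fewer than 2 successes in the first 3. With X ~ Binomial(3, 0.965), P(Y > 3) = P(X ≤ 1).
  k=0: C(3,0)·0.965^0·0.035^3 = 0.000043
  k=1: C(3,1)·0.965^1·0.035^2 = 0.003546
P(X ≤ 1) = 0.003589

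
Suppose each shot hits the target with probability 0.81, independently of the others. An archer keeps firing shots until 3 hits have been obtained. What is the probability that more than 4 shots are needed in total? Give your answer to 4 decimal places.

0.1656

Needing more than 4 shots ⇔ fewer than 3 successes in the first 4. With X ~ Binomial(4, 0.81), P(Y > 4) = P(X ≤ 2).
  k=0: C(4,0)·0.81^0·0.19^4 = 0.001303
  k=1: C(4,1)·0.81^1·0.19^3 = 0.022223
  k=2: C(4,2)·0.81^2·0.19^2 = 0.142111
P(X ≤ 2) = 0.165638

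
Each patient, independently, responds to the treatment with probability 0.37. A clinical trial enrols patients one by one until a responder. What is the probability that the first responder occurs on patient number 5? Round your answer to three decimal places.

0.058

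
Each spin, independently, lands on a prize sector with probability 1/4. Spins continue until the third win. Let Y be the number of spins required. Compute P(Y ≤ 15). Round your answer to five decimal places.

0.76391

Finishing within 15 spins ⇔ at least 3 successes in the first 15. With X ~ Binomial(15, 0.25), P(Y ≤ 15) = 1 − P(X ≤ 2).
  k=0: C(15,0)·0.25^0·0.75^15 = 0.0133635
  k=1: C(15,1)·0.25^1·0.75^14 = 0.0668173
  k=2: C(15,2)·0.25^2·0.75^13 = 0.1559070
1 − 0.2360878 = 0.7639122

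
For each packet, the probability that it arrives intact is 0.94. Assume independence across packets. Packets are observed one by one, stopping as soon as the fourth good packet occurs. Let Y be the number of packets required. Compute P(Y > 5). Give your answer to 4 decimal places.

Needing more than 5 packets ⇔ fewer than 4 successes in the first 5. With X ~ Binomial(5, 0.94), P(Y > 5) = P(X ≤ 3).
  k=0: C(5,0)·0.94^0·0.06^5 = 0.000001
  k=1: C(5,1)·0.94^1·0.06^4 = 0.000061
  k=2: C(5,2)·0.94^2·0.06^3 = 0.001909
  k=3: C(5,3)·0.94^3·0.06^2 = 0.029901
P(X ≤ 3) = 0.031871

0.0319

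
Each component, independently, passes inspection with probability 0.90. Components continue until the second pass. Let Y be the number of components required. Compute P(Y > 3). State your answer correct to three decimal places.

0.028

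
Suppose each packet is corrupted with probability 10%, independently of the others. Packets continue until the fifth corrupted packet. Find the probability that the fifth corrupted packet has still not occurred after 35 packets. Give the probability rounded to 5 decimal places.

Needing more than 35 packets ⇔ fewer than 5 successes in the first 35. With X ~ Binomial(35, 0.10), P(Y > 35) = P(X ≤ 4).
  k=0: C(35,0)·0.10^0·0.90^35 = 0.0250316
  k=1: C(35,1)·0.10^1·0.90^34 = 0.0973449
  k=2: C(35,2)·0.10^2·0.90^33 = 0.1838738
  k=3: C(35,3)·0.10^3·0.90^32 = 0.2247346
  k=4: C(35,4)·0.10^4·0.90^31 = 0.1997641
P(X ≤ 4) = 0.7307490

0.73075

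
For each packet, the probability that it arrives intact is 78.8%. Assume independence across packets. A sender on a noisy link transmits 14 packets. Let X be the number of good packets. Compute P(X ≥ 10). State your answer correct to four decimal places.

0.8430

X ~ Binomial(14, 0.788); P(X ≥ 10) = Σ C(14,k) p^k (1−p)^(14−k) over k:
  k=10: C(14,10)·0.788^10·0.212^4 = 0.186655
  k=11: C(14,11)·0.788^11·0.212^3 = 0.252288
  k=12: C(14,12)·0.788^12·0.212^2 = 0.234438
  k=13: C(14,13)·0.788^13·0.212^1 = 0.134062
  k=14: C(14,14)·0.788^14·0.212^0 = 0.035593
Total = 0.843036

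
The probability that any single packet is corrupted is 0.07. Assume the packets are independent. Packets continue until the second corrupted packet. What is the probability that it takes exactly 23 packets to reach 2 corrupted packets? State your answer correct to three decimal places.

Y = trial on which the second success occurs; negative binomial, r=2, p=0.07.
P(Y=23) = C(22,1) · p^2 · (1−p)^21
= 22 · 0.0049 · 0.21784 = 0.02348

0.023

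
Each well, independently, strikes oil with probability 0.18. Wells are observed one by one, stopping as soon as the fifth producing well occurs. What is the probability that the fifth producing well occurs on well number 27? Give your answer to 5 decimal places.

Y = trial on which the fifth success occurs; negative binomial, r=5, p=0.18.
P(Y=27) = C(26,4) · p^5 · (1−p)^22
= 14950 · 0.00018896 · 0.012703 = 0.0358846

0.03588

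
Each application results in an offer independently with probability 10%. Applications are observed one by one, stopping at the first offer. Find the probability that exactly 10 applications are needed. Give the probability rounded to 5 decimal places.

0.03874

Geometric (trials to first success), p = 0.10.
P(Y = 10) = (1−p)^9 · p = 0.38742 · 0.10 = 0.0387420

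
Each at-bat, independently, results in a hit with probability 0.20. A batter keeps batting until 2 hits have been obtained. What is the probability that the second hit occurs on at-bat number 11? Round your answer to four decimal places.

0.0537

Y = trial on which the second success occurs; negative binomial, r=2, p=0.20.
P(Y=11) = C(10,1) · p^2 · (1−p)^9
= 10 · 0.04 · 0.13422 = 0.053687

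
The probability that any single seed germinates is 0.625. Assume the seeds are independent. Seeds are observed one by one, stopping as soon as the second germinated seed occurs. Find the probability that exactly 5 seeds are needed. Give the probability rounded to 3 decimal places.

0.082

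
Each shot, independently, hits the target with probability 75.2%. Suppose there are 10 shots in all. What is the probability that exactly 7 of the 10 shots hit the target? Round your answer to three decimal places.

0.249

X ~ Binomial(n=10, p=0.752).
P(X=7) = C(10,7) · p^7 · (1−p)^3
= 120 · 0.136 · 0.015253 = 0.24892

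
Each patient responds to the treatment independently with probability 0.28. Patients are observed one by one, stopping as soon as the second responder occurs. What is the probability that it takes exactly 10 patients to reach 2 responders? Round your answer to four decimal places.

Y = trial on which the second success occurs; negative binomial, r=2, p=0.28.
P(Y=10) = C(9,1) · p^2 · (1−p)^8
= 9 · 0.0784 · 0.07222 = 0.050959

0.0510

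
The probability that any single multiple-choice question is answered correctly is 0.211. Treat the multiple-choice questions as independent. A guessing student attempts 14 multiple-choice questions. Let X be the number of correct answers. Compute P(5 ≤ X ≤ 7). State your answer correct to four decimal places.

0.1512

X ~ Binomial(14, 0.211); P(5 ≤ X ≤ 7) = Σ C(14,k) p^k (1−p)^(14−k) over k:
  k=5: C(14,5)·0.211^5·0.789^9 = 0.099213
  k=6: C(14,6)·0.211^6·0.789^8 = 0.039798
  k=7: C(14,7)·0.211^7·0.789^7 = 0.012164
Total = 0.151175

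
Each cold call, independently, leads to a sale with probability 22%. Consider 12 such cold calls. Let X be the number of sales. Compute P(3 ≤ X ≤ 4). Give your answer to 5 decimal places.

0.40922

X ~ Binomial(12, 0.22); P(3 ≤ X ≤ 4) = Σ C(12,k) p^k (1−p)^(12−k) over k:
  k=3: C(12,3)·0.22^3·0.78^9 = 0.2503469
  k=4: C(12,4)·0.22^4·0.78^8 = 0.1588740
Total = 0.4092208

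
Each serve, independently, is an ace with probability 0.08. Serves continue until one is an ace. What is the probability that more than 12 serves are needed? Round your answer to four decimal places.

0.3677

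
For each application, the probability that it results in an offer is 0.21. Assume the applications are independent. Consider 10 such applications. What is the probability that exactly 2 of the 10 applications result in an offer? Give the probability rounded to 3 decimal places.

X ~ Binomial(n=10, p=0.21).
P(X=2) = C(10,2) · p^2 · (1−p)^8
= 45 · 0.0441 · 0.15171 = 0.30107

0.301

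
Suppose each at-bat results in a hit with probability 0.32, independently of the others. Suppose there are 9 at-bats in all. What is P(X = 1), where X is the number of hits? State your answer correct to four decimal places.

0.1317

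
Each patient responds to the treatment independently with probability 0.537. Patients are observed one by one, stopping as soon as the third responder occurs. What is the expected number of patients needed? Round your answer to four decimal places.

5.5866

Y = total patients until the third success; negative binomial with r=3, p=0.537.
E[Y] = r / p = 3 / 0.537 = 5.586592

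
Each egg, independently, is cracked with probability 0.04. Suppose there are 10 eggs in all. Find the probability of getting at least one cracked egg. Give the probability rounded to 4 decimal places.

0.3352

P(at least one) = 1 − P(none) = 1 − (1 − 0.04)^10
= 1 − 0.664833 = 0.335167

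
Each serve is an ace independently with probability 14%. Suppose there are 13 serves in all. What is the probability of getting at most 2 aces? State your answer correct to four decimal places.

0.7296

X ~ Binomial(13, 0.14); P(X ≤ 2) = Σ C(13,k) p^k (1−p)^(13−k) over k:
  k=0: C(13,0)·0.14^0·0.86^13 = 0.140760
  k=1: C(13,1)·0.14^1·0.86^12 = 0.297888
  k=2: C(13,2)·0.14^2·0.86^11 = 0.290960
Total = 0.729608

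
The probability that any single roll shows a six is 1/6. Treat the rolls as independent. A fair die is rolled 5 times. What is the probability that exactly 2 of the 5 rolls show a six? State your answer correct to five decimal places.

X ~ Binomial(n=5, p=0.166667).
P(X=2) = C(5,2) · p^2 · (1−p)^3
= 10 · 0.027778 · 0.5787 = 0.1607510

0.16075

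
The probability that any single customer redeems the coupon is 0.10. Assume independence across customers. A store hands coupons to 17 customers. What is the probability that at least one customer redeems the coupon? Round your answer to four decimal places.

P(at least one) = 1 − P(none) = 1 − (1 − 0.10)^17
= 1 − 0.166772 = 0.833228

0.8332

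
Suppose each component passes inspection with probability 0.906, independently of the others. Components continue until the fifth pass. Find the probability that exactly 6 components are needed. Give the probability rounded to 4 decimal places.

Y = trial on which the fifth success occurs; negative binomial, r=5, p=0.906.
P(Y=6) = C(5,4) · p^5 · (1−p)^1
= 5 · 0.61044 · 0.094 = 0.286905

0.2869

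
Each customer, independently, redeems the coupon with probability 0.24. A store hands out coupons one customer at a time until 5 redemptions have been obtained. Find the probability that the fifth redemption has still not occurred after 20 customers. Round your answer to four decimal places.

0.4561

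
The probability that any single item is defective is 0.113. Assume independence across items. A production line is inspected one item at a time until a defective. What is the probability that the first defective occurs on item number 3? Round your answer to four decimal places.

0.0889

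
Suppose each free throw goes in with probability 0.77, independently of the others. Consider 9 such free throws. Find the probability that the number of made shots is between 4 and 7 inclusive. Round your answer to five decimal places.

0.64259

X ~ Binomial(9, 0.77); P(4 ≤ X ≤ 7) = Σ C(9,k) p^k (1−p)^(9−k) over k:
  k=4: C(9,4)·0.77^4·0.23^5 = 0.0285084
  k=5: C(9,5)·0.77^5·0.23^4 = 0.0954411
  k=6: C(9,6)·0.77^6·0.23^3 = 0.2130135
  k=7: C(9,7)·0.77^7·0.23^2 = 0.3056281
Total = 0.6425911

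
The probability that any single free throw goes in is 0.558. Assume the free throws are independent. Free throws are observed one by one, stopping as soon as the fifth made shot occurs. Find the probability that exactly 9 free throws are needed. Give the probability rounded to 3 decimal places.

Y = trial on which the fifth success occurs; negative binomial, r=5, p=0.558.
P(Y=9) = C(8,4) · p^5 · (1−p)^4
= 70 · 0.054097 · 0.038167 = 0.14453

0.145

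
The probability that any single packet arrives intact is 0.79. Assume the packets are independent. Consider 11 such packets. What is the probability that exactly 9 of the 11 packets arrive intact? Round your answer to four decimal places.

X ~ Binomial(n=11, p=0.79).
P(X=9) = C(11,9) · p^9 · (1−p)^2
= 55 · 0.11985 · 0.0441 = 0.290700

0.2907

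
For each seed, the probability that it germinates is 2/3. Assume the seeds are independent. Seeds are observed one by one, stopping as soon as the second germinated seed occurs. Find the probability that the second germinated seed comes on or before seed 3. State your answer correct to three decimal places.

Finishing within 3 seeds ⇔ at least 2 successes in the first 3. With X ~ Binomial(3, 0.666667), P(Y ≤ 3) = 1 − P(X ≤ 1).
  k=0: C(3,0)·0.666667^0·0.333333^3 = 0.03704
  k=1: C(3,1)·0.666667^1·0.333333^2 = 0.22222
1 − 0.25926 = 0.74074

0.741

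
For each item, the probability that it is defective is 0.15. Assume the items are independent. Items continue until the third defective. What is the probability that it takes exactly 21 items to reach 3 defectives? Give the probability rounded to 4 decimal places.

Y = trial on which the third success occurs; negative binomial, r=3, p=0.15.
P(Y=21) = C(20,2) · p^3 · (1−p)^18
= 190 · 0.003375 · 0.053646 = 0.034401

0.0344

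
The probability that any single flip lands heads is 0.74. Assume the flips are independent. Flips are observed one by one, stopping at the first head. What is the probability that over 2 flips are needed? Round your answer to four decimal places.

Y = number of flips to the first success; geometric, p = 0.74.
P(Y > 2) = P(first 2 all fail) = (1−p)^2 = 0.067600

0.0676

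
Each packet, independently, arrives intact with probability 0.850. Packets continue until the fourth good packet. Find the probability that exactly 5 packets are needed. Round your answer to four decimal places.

Y = trial on which the fourth success occurs; negative binomial, r=4, p=0.85.
P(Y=5) = C(4,3) · p^4 · (1−p)^1
= 4 · 0.52201 · 0.15 = 0.313204

0.3132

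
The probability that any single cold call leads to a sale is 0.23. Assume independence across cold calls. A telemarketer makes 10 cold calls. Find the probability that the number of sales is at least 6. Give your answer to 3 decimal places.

X ~ Binomial(10, 0.23); P(X ≥ 6) = Σ C(10,k) p^k (1−p)^(10−k) over k:
  k=6: C(10,6)·0.23^6·0.77^4 = 0.01093
  k=7: C(10,7)·0.23^7·0.77^3 = 0.00187
  k=8: C(10,8)·0.23^8·0.77^2 = 0.00021
  k=9: C(10,9)·0.23^9·0.77^1 = 0.00001
  k=10: C(10,10)·0.23^10·0.77^0 = 0.00000
Total = 0.01302

0.013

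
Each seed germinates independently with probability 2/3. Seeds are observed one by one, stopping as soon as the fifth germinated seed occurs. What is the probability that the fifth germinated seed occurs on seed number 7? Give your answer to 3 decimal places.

0.219

Y = trial on which the fifth success occurs; negative binomial, r=5, p=0.666667.
P(Y=7) = C(6,4) · p^5 · (1−p)^2
= 15 · 0.13169 · 0.11111 = 0.21948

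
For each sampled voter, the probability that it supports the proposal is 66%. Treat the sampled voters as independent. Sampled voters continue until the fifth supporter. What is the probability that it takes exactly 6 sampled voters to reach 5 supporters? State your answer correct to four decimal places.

0.2129

Y = trial on which the fifth success occurs; negative binomial, r=5, p=0.66.
P(Y=6) = C(5,4) · p^5 · (1−p)^1
= 5 · 0.12523 · 0.34 = 0.212897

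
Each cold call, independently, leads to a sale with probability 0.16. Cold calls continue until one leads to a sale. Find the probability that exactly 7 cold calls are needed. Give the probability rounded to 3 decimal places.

Geometric (trials to first success), p = 0.16.
P(Y = 7) = (1−p)^6 · p = 0.3513 · 0.16 = 0.05621

0.056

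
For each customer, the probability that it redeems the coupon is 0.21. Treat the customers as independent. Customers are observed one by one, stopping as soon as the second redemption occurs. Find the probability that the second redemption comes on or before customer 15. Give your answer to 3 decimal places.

Finishing within 15 customers ⇔ at least 2 successes in the first 15. With X ~ Binomial(15, 0.21), P(Y ≤ 15) = 1 − P(X ≤ 1).
  k=0: C(15,0)·0.21^0·0.79^15 = 0.02913
  k=1: C(15,1)·0.21^1·0.79^14 = 0.11617
1 − 0.14530 = 0.85470

0.855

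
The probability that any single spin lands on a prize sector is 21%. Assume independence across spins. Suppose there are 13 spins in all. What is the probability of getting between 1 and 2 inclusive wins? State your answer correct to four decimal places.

X ~ Binomial(13, 0.21); P(1 ≤ X ≤ 2) = Σ C(13,k) p^k (1−p)^(13−k) over k:
  k=1: C(13,1)·0.21^1·0.79^12 = 0.161320
  k=2: C(13,2)·0.21^2·0.79^11 = 0.257295
Total = 0.418615

0.4186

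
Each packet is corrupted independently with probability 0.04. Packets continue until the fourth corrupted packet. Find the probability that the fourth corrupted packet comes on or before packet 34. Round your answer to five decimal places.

Finishing within 34 packets ⇔ at least 4 successes in the first 34. With X ~ Binomial(34, 0.04), P(Y ≤ 34) = 1 − P(X ≤ 3).
  k=0: C(34,0)·0.04^0·0.96^34 = 0.2495870
  k=1: C(34,1)·0.04^1·0.96^33 = 0.3535816
  k=2: C(34,2)·0.04^2·0.96^32 = 0.2430873
  k=3: C(34,3)·0.04^3·0.96^31 = 0.1080388
1 − 0.9542947 = 0.0457053

0.04571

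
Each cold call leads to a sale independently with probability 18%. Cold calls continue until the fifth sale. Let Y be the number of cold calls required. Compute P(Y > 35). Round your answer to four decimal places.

0.2196

Needing more than 35 cold calls ⇔ fewer than 5 successes in the first 35. With X ~ Binomial(35, 0.18), P(Y > 35) = P(X ≤ 4).
  k=0: C(35,0)·0.18^0·0.82^35 = 0.000963
  k=1: C(35,1)·0.18^1·0.82^34 = 0.007396
  k=2: C(35,2)·0.18^2·0.82^33 = 0.027601
  k=3: C(35,3)·0.18^3·0.82^32 = 0.066645
  k=4: C(35,4)·0.18^4·0.82^31 = 0.117036
P(X ≤ 4) = 0.219641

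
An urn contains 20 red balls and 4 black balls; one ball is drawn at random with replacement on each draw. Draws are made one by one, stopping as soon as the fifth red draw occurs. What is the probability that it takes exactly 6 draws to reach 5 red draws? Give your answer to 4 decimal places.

0.3349

Y = trial on which the fifth success occurs; negative binomial, r=5, p=0.833333.
P(Y=6) = C(5,4) · p^5 · (1−p)^1
= 5 · 0.40188 · 0.16667 = 0.334898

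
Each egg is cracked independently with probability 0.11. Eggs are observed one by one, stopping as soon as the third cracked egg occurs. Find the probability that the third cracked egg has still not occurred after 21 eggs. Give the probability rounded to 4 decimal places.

0.5887

Needing more than 21 eggs ⇔ fewer than 3 successes in the first 21. With X ~ Binomial(21, 0.11), P(Y > 21) = P(X ≤ 2).
  k=0: C(21,0)·0.11^0·0.89^21 = 0.086535
  k=1: C(21,1)·0.11^1·0.89^20 = 0.224601
  k=2: C(21,2)·0.11^2·0.89^19 = 0.277597
P(X ≤ 2) = 0.588733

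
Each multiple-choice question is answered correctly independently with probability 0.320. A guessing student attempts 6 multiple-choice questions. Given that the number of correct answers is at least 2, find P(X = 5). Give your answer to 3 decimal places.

0.022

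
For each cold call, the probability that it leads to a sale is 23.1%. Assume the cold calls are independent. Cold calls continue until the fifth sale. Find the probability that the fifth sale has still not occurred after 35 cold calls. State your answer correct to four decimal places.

0.0680

Needing more than 35 cold calls ⇔ fewer than 5 successes in the first 35. With X ~ Binomial(35, 0.231), P(Y > 35) = P(X ≤ 4).
  k=0: C(35,0)·0.231^0·0.769^35 = 0.000102
  k=1: C(35,1)·0.231^1·0.769^34 = 0.001069
  k=2: C(35,2)·0.231^2·0.769^33 = 0.005461
  k=3: C(35,3)·0.231^3·0.769^32 = 0.018046
  k=4: C(35,4)·0.231^4·0.769^31 = 0.043367
P(X ≤ 4) = 0.068046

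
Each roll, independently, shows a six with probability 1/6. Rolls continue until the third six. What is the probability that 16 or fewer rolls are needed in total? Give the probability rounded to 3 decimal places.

0.513

Finishing within 16 rolls ⇔ at least 3 successes in the first 16. With X ~ Binomial(16, 0.166667), P(Y ≤ 16) = 1 − P(X ≤ 2).
  k=0: C(16,0)·0.166667^0·0.833333^16 = 0.05409
  k=1: C(16,1)·0.166667^1·0.833333^15 = 0.17308
  k=2: C(16,2)·0.166667^2·0.833333^14 = 0.25962
1 − 0.48679 = 0.51321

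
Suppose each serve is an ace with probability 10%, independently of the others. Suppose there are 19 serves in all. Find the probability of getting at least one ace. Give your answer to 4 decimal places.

0.8649

P(at least one) = 1 − P(none) = 1 − (1 − 0.10)^19
= 1 − 0.135085 = 0.864915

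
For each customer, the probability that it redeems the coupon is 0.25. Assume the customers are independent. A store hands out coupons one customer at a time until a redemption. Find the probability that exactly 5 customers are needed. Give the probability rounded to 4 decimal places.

Geometric (trials to first success), p = 0.25.
P(Y = 5) = (1−p)^4 · p = 0.31641 · 0.25 = 0.079102

0.0791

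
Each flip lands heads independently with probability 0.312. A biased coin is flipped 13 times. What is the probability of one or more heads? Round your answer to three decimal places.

0.992

P(at least one) = 1 − P(none) = 1 − (1 − 0.312)^13
= 1 − 0.00774 = 0.99226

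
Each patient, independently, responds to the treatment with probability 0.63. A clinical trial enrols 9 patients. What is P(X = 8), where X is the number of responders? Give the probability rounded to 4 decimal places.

0.0826

X ~ Binomial(n=9, p=0.63).
P(X=8) = C(9,8) · p^8 · (1−p)^1
= 9 · 0.024816 · 0.37 = 0.082636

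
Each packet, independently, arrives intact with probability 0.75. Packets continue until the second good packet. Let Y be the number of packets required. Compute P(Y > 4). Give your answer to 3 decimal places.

0.051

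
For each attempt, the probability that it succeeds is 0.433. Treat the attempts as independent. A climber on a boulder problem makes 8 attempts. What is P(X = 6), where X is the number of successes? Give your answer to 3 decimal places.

0.059

X ~ Binomial(n=8, p=0.433).
P(X=6) = C(8,6) · p^6 · (1−p)^2
= 28 · 0.0065906 · 0.32149 = 0.05933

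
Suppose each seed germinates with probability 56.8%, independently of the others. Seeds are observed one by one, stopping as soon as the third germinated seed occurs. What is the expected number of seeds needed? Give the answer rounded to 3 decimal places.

Y = total seeds until the third success; negative binomial with r=3, p=0.568.
E[Y] = r / p = 3 / 0.568 = 5.28169

5.282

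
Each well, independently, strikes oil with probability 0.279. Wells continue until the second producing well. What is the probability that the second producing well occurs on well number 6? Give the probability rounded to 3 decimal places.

0.105

Y = trial on which the second success occurs; negative binomial, r=2, p=0.279.
P(Y=6) = C(5,1) · p^2 · (1−p)^4
= 5 · 0.077841 · 0.27023 = 0.10518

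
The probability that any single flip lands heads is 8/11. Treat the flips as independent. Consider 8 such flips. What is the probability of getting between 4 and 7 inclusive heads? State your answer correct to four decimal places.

X ~ Binomial(8, 0.727273); P(4 ≤ X ≤ 7) = Σ C(8,k) p^k (1−p)^(8−k) over k:
  k=4: C(8,4)·0.727273^4·0.272727^4 = 0.108343
  k=5: C(8,5)·0.727273^5·0.272727^3 = 0.231132
  k=6: C(8,6)·0.727273^6·0.272727^2 = 0.308176
  k=7: C(8,7)·0.727273^7·0.272727^1 = 0.234801
Total = 0.882452

0.8825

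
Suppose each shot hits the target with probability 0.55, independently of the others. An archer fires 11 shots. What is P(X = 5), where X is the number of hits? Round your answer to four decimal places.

0.1931

X ~ Binomial(n=11, p=0.55).
P(X=5) = C(11,5) · p^5 · (1−p)^6
= 462 · 0.050328 · 0.0083038 = 0.193077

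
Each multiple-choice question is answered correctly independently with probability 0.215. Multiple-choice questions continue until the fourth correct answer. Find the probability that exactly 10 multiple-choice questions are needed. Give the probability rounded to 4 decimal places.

Y = trial on which the fourth success occurs; negative binomial, r=4, p=0.215.
P(Y=10) = C(9,3) · p^4 · (1−p)^6
= 84 · 0.0021368 · 0.234 = 0.042000

0.0420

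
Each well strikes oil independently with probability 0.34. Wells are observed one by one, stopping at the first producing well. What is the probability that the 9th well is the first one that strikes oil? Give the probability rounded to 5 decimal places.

Geometric (trials to first success), p = 0.34.
P(Y = 9) = (1−p)^8 · p = 0.036004 · 0.34 = 0.0122414

0.01224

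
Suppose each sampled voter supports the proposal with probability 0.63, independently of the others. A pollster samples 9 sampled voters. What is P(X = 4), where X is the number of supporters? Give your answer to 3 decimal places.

X ~ Binomial(n=9, p=0.63).
P(X=4) = C(9,4) · p^4 · (1−p)^5
= 126 · 0.15753 · 0.0069344 = 0.13764

0.138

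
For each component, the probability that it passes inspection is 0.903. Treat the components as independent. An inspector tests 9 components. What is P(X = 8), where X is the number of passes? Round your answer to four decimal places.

X ~ Binomial(n=9, p=0.903).
P(X=8) = C(9,8) · p^8 · (1−p)^1
= 9 · 0.44208 · 0.097 = 0.385937

0.3859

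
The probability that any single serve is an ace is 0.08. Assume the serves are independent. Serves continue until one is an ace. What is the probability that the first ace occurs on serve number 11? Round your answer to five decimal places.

0.03475

Geometric (trials to first success), p = 0.08.
P(Y = 11) = (1−p)^10 · p = 0.43439 · 0.08 = 0.0347511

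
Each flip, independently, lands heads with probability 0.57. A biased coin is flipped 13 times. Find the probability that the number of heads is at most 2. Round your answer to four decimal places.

X ~ Binomial(13, 0.57); P(X ≤ 2) = Σ C(13,k) p^k (1−p)^(13−k) over k:
  k=0: C(13,0)·0.57^0·0.43^13 = 0.000017
  k=1: C(13,1)·0.57^1·0.43^12 = 0.000296
  k=2: C(13,2)·0.57^2·0.43^11 = 0.002355
Total = 0.002668

0.0027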